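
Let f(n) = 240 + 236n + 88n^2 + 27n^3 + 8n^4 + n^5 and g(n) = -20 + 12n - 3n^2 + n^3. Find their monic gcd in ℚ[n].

Apply the Euclidean algorithm:
  n^5 + 8n^4 + 27n^3 + 88n^2 + 236n + 240 = (n^2 + 11n + 48)(n^3 - 3n^2 + 12n - 20) + (120n^2 - 120n + 1200)
  n^3 - 3n^2 + 12n - 20 = ((1/120)n - 1/60)(120n^2 - 120n + 1200) + (0)
Last nonzero remainder: 120n^2 - 120n + 1200. Dividing through by 120 gives the monic gcd n^2 - n + 10.

10 - n + n^2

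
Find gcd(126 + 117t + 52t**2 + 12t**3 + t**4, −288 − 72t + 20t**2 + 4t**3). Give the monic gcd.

18 + 9t + t**2

Euclidean algorithm in ℚ[t]:
  t**4 + 12t**3 + 52t**2 + 117t + 126 = ((1/4)t + 7/4)(4t**3 + 20t**2 − 72t − 288) + (35t**2 + 315t + 630)
  4t**3 + 20t**2 − 72t − 288 = ((4/35)t − 16/35)(35t**2 + 315t + 630) + (0)
Last nonzero remainder: 35t**2 + 315t + 630. Dividing through by 35 gives the monic gcd t**2 + 9t + 18.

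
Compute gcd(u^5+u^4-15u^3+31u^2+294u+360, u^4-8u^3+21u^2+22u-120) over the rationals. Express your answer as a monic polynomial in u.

u^3-5u^2+6u+40

By polynomial division,
  u^5+u^4-15u^3+31u^2+294u+360 = (u+9)(u^4-8u^3+21u^2+22u-120) + (36u^3-180u^2+216u+1440)
  u^4-8u^3+21u^2+22u-120 = ((1/36)u-1/12)(36u^3-180u^2+216u+1440) + (0)
Last nonzero remainder: 36u^3-180u^2+216u+1440. Dividing through by 36 gives the monic gcd u^3-5u^2+6u+40.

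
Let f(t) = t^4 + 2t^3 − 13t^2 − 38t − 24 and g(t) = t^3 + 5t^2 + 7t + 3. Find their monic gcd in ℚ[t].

Repeated division with remainder:
  t^4 + 2t^3 − 13t^2 − 38t − 24 = (t − 3)(t^3 + 5t^2 + 7t + 3) + (−5t^2 − 20t − 15)
  t^3 + 5t^2 + 7t + 3 = (−(1/5)t − 1/5)(−5t^2 − 20t − 15) + (0)
Last nonzero remainder: −5t^2 − 20t − 15. Dividing through by −5 gives the monic gcd t^2 + 4t + 3.

t^2 + 4t + 3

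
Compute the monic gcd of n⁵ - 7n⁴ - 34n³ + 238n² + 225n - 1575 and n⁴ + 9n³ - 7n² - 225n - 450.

Repeated division with remainder:
  n⁵ - 7n⁴ - 34n³ + 238n² + 225n - 1575 = (n - 16)(n⁴ + 9n³ - 7n² - 225n - 450) + (117n³ + 351n² - 2925n - 8775)
  n⁴ + 9n³ - 7n² - 225n - 450 = ((1/117)n + 2/39)(117n³ + 351n² - 2925n - 8775) + (0)
Last nonzero remainder: 117n³ + 351n² - 2925n - 8775. Dividing through by 117 gives the monic gcd n³ + 3n² - 25n - 75.

n³ + 3n² - 25n - 75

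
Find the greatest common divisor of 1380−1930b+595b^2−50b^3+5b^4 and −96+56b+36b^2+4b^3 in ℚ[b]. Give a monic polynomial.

Euclidean algorithm in ℚ[b]:
  5b^4−50b^3+595b^2−1930b+1380 = ((5/4)b−95/4)(4b^3+36b^2+56b−96) + (1380b^2−480b−900)
  4b^3+36b^2+56b−96 = ((1/345)b+43/1587)(1380b^2−480b−900) + ((37884/529)b−37884/529)
  1380b^2−480b−900 = ((60835/3157)b+39675/3157)((37884/529)b−37884/529) + (0)
Last nonzero remainder: (37884/529)b−37884/529. Dividing through by 37884/529 gives the monic gcd b−1.

−1+b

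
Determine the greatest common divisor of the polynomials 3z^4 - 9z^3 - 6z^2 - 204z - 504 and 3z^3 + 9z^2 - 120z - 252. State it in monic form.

z^2 - 4z - 12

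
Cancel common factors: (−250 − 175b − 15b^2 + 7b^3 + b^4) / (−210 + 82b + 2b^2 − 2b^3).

(−50 − 45b − 12b^2 − b^3)/(−42 + 8b + 2b^2)

Euclidean algorithm in ℚ[b]:
  b^4 + 7b^3 − 15b^2 − 175b − 250 = (−(1/2)b − 4)(−2b^3 + 2b^2 + 82b − 210) + (34b^2 + 48b − 1090)
  −2b^3 + 2b^2 + 82b − 210 = (−(1/17)b + 41/289)(34b^2 + 48b − 1090) + ((3200/289)b − 16000/289)
  34b^2 + 48b − 1090 = ((4913/1600)b + 31501/1600)((3200/289)b − 16000/289) + (0)
Last nonzero remainder: (3200/289)b − 16000/289. Dividing through by 3200/289 gives the monic gcd b − 5.
Cancel b − 5 from numerator and denominator to get the reduced form.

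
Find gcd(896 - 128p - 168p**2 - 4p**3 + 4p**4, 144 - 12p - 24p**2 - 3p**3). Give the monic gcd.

By polynomial division,
  4p**4 - 4p**3 - 168p**2 - 128p + 896 = (-(4/3)p + 12)(-3p**3 - 24p**2 - 12p + 144) + (104p**2 + 208p - 832)
  -3p**3 - 24p**2 - 12p + 144 = (-(3/104)p - 9/52)(104p**2 + 208p - 832) + (0)
Last nonzero remainder: 104p**2 + 208p - 832. Dividing through by 104 gives the monic gcd p**2 + 2p - 8.

-8 + 2p + p**2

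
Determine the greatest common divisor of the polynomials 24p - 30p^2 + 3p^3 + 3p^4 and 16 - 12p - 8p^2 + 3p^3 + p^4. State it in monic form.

Repeated division with remainder:
  3p^4 + 3p^3 - 30p^2 + 24p = (3)(p^4 + 3p^3 - 8p^2 - 12p + 16) + (-6p^3 - 6p^2 + 60p - 48)
  p^4 + 3p^3 - 8p^2 - 12p + 16 = (-(1/6)p - 1/3)(-6p^3 - 6p^2 + 60p - 48) + (0)
Last nonzero remainder: -6p^3 - 6p^2 + 60p - 48. Dividing through by -6 gives the monic gcd p^3 + p^2 - 10p + 8.

8 - 10p + p^2 + p^3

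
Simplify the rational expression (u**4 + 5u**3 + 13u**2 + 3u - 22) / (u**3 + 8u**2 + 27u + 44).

(u**2 + u - 2)/(u + 4)

Repeated division with remainder:
  u**4 + 5u**3 + 13u**2 + 3u - 22 = (u - 3)(u**3 + 8u**2 + 27u + 44) + (10u**2 + 40u + 110)
  u**3 + 8u**2 + 27u + 44 = ((1/10)u + 2/5)(10u**2 + 40u + 110) + (0)
Last nonzero remainder: 10u**2 + 40u + 110. Dividing through by 10 gives the monic gcd u**2 + 4u + 11.
Cancel u**2 + 4u + 11 from numerator and denominator to get the reduced form.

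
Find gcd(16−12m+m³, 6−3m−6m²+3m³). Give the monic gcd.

−2+m

Euclidean algorithm in ℚ[m]:
  m³−12m+16 = (1/3)(3m³−6m²−3m+6) + (2m²−11m+14)
  3m³−6m²−3m+6 = ((3/2)m+21/4)(2m²−11m+14) + ((135/4)m−135/2)
  2m²−11m+14 = ((8/135)m−28/135)((135/4)m−135/2) + (0)
Last nonzero remainder: (135/4)m−135/2. Dividing through by 135/4 gives the monic gcd m−2.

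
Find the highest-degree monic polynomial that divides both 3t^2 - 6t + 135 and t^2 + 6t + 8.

By polynomial division,
  3t^2 - 6t + 135 = (3)(t^2 + 6t + 8) + (-24t + 111)
  t^2 + 6t + 8 = (-(1/24)t - 85/192)(-24t + 111) + (3657/64)
  -24t + 111 = (-(512/1219)t + 2368/1219)(3657/64) + (0)
The last nonzero remainder is the constant 3657/64, so the polynomials are coprime and gcd = 1.

1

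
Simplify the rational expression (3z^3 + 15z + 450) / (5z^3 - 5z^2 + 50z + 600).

(3z + 15)/(5z + 20)

Repeated division with remainder:
  3z^3 + 15z + 450 = (3/5)(5z^3 - 5z^2 + 50z + 600) + (3z^2 - 15z + 90)
  5z^3 - 5z^2 + 50z + 600 = ((5/3)z + 20/3)(3z^2 - 15z + 90) + (0)
Last nonzero remainder: 3z^2 - 15z + 90. Dividing through by 3 gives the monic gcd z^2 - 5z + 30.
Cancel z^2 - 5z + 30 from numerator and denominator to get the reduced form.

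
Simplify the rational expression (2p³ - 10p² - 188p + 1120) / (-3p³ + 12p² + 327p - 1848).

By polynomial division,
  2p³ - 10p² - 188p + 1120 = (-2/3)(-3p³ + 12p² + 327p - 1848) + (-2p² + 30p - 112)
  -3p³ + 12p² + 327p - 1848 = ((3/2)p + 33/2)(-2p² + 30p - 112) + (0)
Last nonzero remainder: -2p² + 30p - 112. Dividing through by -2 gives the monic gcd p² - 15p + 56.
Cancel p² - 15p + 56 from numerator and denominator to get the reduced form.

(-2p - 20)/(3p + 33)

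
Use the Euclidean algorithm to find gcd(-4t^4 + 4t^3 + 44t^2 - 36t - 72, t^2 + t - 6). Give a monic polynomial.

t^2 + t - 6

Repeated division with remainder:
  -4t^4 + 4t^3 + 44t^2 - 36t - 72 = (-4t^2 + 8t + 12)(t^2 + t - 6) + (0)
The last nonzero remainder t^2 + t - 6 is already monic.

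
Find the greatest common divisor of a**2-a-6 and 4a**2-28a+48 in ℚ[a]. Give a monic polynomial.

By polynomial division,
  a**2-a-6 = (1/4)(4a**2-28a+48) + (6a-18)
  4a**2-28a+48 = ((2/3)a-8/3)(6a-18) + (0)
Last nonzero remainder: 6a-18. Dividing through by 6 gives the monic gcd a-3.

a-3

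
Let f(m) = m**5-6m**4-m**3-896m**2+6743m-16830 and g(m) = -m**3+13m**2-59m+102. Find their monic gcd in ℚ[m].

m**2-7m+17

Repeated division with remainder:
  m**5-6m**4-m**3-896m**2+6743m-16830 = (-m**2-7m-31)(-m**3+13m**2-59m+102) + (-804m**2+5628m-13668)
  -m**3+13m**2-59m+102 = ((1/804)m-1/134)(-804m**2+5628m-13668) + (0)
Last nonzero remainder: -804m**2+5628m-13668. Dividing through by -804 gives the monic gcd m**2-7m+17.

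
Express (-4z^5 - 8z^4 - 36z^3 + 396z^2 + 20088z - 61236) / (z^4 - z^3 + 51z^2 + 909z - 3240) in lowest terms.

(-4z^3 + 16z^2 - 240z + 2268)/(z^2 - 7z + 120)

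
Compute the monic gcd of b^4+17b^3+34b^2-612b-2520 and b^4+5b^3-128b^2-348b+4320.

Apply the Euclidean algorithm:
  b^4+17b^3+34b^2-612b-2520 = (b^4+5b^3-128b^2-348b+4320) + (12b^3+162b^2-264b-6840)
  b^4+5b^3-128b^2-348b+4320 = ((1/12)b-17/24)(12b^3+162b^2-264b-6840) + ((35/4)b^2+35b-525)
  12b^3+162b^2-264b-6840 = ((48/35)b+456/35)((35/4)b^2+35b-525) + (0)
Last nonzero remainder: (35/4)b^2+35b-525. Dividing through by 35/4 gives the monic gcd b^2+4b-60.

b^2+4b-60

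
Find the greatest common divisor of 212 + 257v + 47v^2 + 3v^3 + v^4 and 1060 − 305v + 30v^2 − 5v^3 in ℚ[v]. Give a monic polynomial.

Repeated division with remainder:
  v^4 + 3v^3 + 47v^2 + 257v + 212 = (−(1/5)v − 9/5)(−5v^3 + 30v^2 − 305v + 1060) + (40v^2 − 80v + 2120)
  −5v^3 + 30v^2 − 305v + 1060 = (−(1/8)v + 1/2)(40v^2 − 80v + 2120) + (0)
Last nonzero remainder: 40v^2 − 80v + 2120. Dividing through by 40 gives the monic gcd v^2 − 2v + 53.

53 − 2v + v^2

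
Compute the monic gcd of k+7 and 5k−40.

1

Repeated division with remainder:
  k+7 = (1/5)(5k−40) + (15)
  5k−40 = ((1/3)k−8/3)(15) + (0)
The last nonzero remainder is the constant 15, so the polynomials are coprime and gcd = 1.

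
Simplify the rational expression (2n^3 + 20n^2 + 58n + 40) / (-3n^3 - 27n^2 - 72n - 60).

Apply the Euclidean algorithm:
  2n^3 + 20n^2 + 58n + 40 = (-2/3)(-3n^3 - 27n^2 - 72n - 60) + (2n^2 + 10n)
  -3n^3 - 27n^2 - 72n - 60 = (-(3/2)n - 6)(2n^2 + 10n) + (-12n - 60)
  2n^2 + 10n = (-(1/6)n)(-12n - 60) + (0)
Last nonzero remainder: -12n - 60. Dividing through by -12 gives the monic gcd n + 5.
Cancel n + 5 from numerator and denominator to get the reduced form.

(-2n^2 - 10n - 8)/(3n^2 + 12n + 12)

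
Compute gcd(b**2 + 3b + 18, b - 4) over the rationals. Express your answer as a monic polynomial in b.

1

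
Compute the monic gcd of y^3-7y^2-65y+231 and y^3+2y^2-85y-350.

Euclidean algorithm in ℚ[y]:
  y^3-7y^2-65y+231 = (y^3+2y^2-85y-350) + (-9y^2+20y+581)
  y^3+2y^2-85y-350 = (-(1/9)y-38/81)(-9y^2+20y+581) + (-(896/81)y-6272/81)
  -9y^2+20y+581 = ((729/896)y-6723/896)(-(896/81)y-6272/81) + (0)
Last nonzero remainder: -(896/81)y-6272/81. Dividing through by -896/81 gives the monic gcd y+7.

y+7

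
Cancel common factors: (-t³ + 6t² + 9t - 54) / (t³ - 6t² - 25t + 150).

(-t² + 9)/(t² - 25)

By polynomial division,
  -t³ + 6t² + 9t - 54 = (-1)(t³ - 6t² - 25t + 150) + (-16t + 96)
  t³ - 6t² - 25t + 150 = (-(1/16)t² + 25/16)(-16t + 96) + (0)
Last nonzero remainder: -16t + 96. Dividing through by -16 gives the monic gcd t - 6.
Cancel t - 6 from numerator and denominator to get the reduced form.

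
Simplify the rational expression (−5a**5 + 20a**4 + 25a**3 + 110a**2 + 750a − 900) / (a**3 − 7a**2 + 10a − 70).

(−5a**3 + 20a**2 + 75a − 90)/(a − 7)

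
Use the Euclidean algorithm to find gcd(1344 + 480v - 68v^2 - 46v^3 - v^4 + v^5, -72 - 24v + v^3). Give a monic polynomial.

Repeated division with remainder:
  v^5 - v^4 - 46v^3 - 68v^2 + 480v + 1344 = (v^2 - v - 22)(v^3 - 24v - 72) + (-20v^2 - 120v - 240)
  v^3 - 24v - 72 = (-(1/20)v + 3/10)(-20v^2 - 120v - 240) + (0)
Last nonzero remainder: -20v^2 - 120v - 240. Dividing through by -20 gives the monic gcd v^2 + 6v + 12.

12 + 6v + v^2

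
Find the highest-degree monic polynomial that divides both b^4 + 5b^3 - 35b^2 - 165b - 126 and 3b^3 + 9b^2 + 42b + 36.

b + 1

Euclidean algorithm in ℚ[b]:
  b^4 + 5b^3 - 35b^2 - 165b - 126 = ((1/3)b + 2/3)(3b^3 + 9b^2 + 42b + 36) + (-55b^2 - 205b - 150)
  3b^3 + 9b^2 + 42b + 36 = (-(3/55)b + 24/605)(-55b^2 - 205b - 150) + ((5076/121)b + 5076/121)
  -55b^2 - 205b - 150 = (-(6655/5076)b - 3025/846)((5076/121)b + 5076/121) + (0)
Last nonzero remainder: (5076/121)b + 5076/121. Dividing through by 5076/121 gives the monic gcd b + 1.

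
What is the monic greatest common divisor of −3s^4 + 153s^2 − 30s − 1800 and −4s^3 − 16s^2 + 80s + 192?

Apply the Euclidean algorithm:
  −3s^4 + 153s^2 − 30s − 1800 = ((3/4)s − 3)(−4s^3 − 16s^2 + 80s + 192) + (45s^2 + 66s − 1224)
  −4s^3 − 16s^2 + 80s + 192 = (−(4/45)s − 152/675)(45s^2 + 66s − 1224) + (−(3136/225)s − 6272/75)
  45s^2 + 66s − 1224 = (−(10125/3136)s + 11475/784)(−(3136/225)s − 6272/75) + (0)
Last nonzero remainder: −(3136/225)s − 6272/75. Dividing through by −3136/225 gives the monic gcd s + 6.

s + 6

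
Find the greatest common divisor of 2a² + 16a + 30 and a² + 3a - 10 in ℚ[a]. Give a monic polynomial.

Apply the Euclidean algorithm:
  2a² + 16a + 30 = (2)(a² + 3a - 10) + (10a + 50)
  a² + 3a - 10 = ((1/10)a - 1/5)(10a + 50) + (0)
Last nonzero remainder: 10a + 50. Dividing through by 10 gives the monic gcd a + 5.

a + 5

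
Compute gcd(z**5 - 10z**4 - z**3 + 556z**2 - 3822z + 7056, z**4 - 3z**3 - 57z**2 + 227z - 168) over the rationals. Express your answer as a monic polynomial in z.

By polynomial division,
  z**5 - 10z**4 - z**3 + 556z**2 - 3822z + 7056 = (z - 7)(z**4 - 3z**3 - 57z**2 + 227z - 168) + (35z**3 - 70z**2 - 2065z + 5880)
  z**4 - 3z**3 - 57z**2 + 227z - 168 = ((1/35)z - 1/35)(35z**3 - 70z**2 - 2065z + 5880) + (0)
Last nonzero remainder: 35z**3 - 70z**2 - 2065z + 5880. Dividing through by 35 gives the monic gcd z**3 - 2z**2 - 59z + 168.

z**3 - 2z**2 - 59z + 168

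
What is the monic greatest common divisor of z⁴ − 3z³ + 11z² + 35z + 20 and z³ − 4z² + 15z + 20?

By polynomial division,
  z⁴ − 3z³ + 11z² + 35z + 20 = (z + 1)(z³ − 4z² + 15z + 20) + (0)
The last nonzero remainder z³ − 4z² + 15z + 20 is already monic.

z³ − 4z² + 15z + 20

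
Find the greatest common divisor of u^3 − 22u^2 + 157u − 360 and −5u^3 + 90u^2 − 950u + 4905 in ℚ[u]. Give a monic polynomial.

By polynomial division,
  u^3 − 22u^2 + 157u − 360 = (−1/5)(−5u^3 + 90u^2 − 950u + 4905) + (−4u^2 − 33u + 621)
  −5u^3 + 90u^2 − 950u + 4905 = ((5/4)u − 525/16)(−4u^2 − 33u + 621) + (−(44945/16)u + 404505/16)
  −4u^2 − 33u + 621 = ((64/44945)u + 1104/44945)(−(44945/16)u + 404505/16) + (0)
Last nonzero remainder: −(44945/16)u + 404505/16. Dividing through by −44945/16 gives the monic gcd u − 9.

u − 9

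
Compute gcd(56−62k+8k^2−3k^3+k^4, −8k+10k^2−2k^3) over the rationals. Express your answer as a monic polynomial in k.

4−5k+k^2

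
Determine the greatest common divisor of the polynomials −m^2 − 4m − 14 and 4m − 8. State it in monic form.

Repeated division with remainder:
  −m^2 − 4m − 14 = (−(1/4)m − 3/2)(4m − 8) + (−26)
  4m − 8 = (−(2/13)m + 4/13)(−26) + (0)
The last nonzero remainder is the constant −26, so the polynomials are coprime and gcd = 1.

1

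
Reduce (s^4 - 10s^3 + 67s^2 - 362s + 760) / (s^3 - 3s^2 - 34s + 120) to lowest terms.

Apply the Euclidean algorithm:
  s^4 - 10s^3 + 67s^2 - 362s + 760 = (s - 7)(s^3 - 3s^2 - 34s + 120) + (80s^2 - 720s + 1600)
  s^3 - 3s^2 - 34s + 120 = ((1/80)s + 3/40)(80s^2 - 720s + 1600) + (0)
Last nonzero remainder: 80s^2 - 720s + 1600. Dividing through by 80 gives the monic gcd s^2 - 9s + 20.
Cancel s^2 - 9s + 20 from numerator and denominator to get the reduced form.

(s^2 - s + 38)/(s + 6)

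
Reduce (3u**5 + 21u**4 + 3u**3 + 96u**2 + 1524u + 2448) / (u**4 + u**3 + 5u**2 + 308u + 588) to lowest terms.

(3u**3 - 3u**2 - 9u + 204)/(u**2 - 7u + 49)

Euclidean algorithm in ℚ[u]:
  3u**5 + 21u**4 + 3u**3 + 96u**2 + 1524u + 2448 = (3u + 18)(u**4 + u**3 + 5u**2 + 308u + 588) + (-30u**3 - 918u**2 - 5784u - 8136)
  u**4 + u**3 + 5u**2 + 308u + 588 = (-(1/30)u + 74/75)(-30u**3 - 918u**2 - 5784u - 8136) + ((17949/25)u**2 + (143592/25)u + 215388/25)
  -30u**3 - 918u**2 - 5784u - 8136 = (-(250/5983)u - 5650/5983)((17949/25)u**2 + (143592/25)u + 215388/25) + (0)
Last nonzero remainder: (17949/25)u**2 + (143592/25)u + 215388/25. Dividing through by 17949/25 gives the monic gcd u**2 + 8u + 12.
Cancel u**2 + 8u + 12 from numerator and denominator to get the reduced form.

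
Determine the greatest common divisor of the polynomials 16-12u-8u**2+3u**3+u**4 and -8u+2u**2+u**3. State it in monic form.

Apply the Euclidean algorithm:
  u**4+3u**3-8u**2-12u+16 = (u+1)(u**3+2u**2-8u) + (-2u**2-4u+16)
  u**3+2u**2-8u = (-(1/2)u)(-2u**2-4u+16) + (0)
Last nonzero remainder: -2u**2-4u+16. Dividing through by -2 gives the monic gcd u**2+2u-8.

-8+2u+u**2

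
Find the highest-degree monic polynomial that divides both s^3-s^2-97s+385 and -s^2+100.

Apply the Euclidean algorithm:
  s^3-s^2-97s+385 = (-s+1)(-s^2+100) + (3s+285)
  -s^2+100 = (-(1/3)s+95/3)(3s+285) + (-8925)
  3s+285 = (-(1/2975)s-19/595)(-8925) + (0)
The last nonzero remainder is the constant -8925, so the polynomials are coprime and gcd = 1.

1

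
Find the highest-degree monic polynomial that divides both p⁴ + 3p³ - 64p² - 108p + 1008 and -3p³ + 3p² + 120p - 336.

p² + 3p - 28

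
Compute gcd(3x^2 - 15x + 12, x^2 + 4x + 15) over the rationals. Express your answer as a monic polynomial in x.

Repeated division with remainder:
  3x^2 - 15x + 12 = (3)(x^2 + 4x + 15) + (-27x - 33)
  x^2 + 4x + 15 = (-(1/27)x - 25/243)(-27x - 33) + (940/81)
  -27x - 33 = (-(2187/940)x - 2673/940)(940/81) + (0)
The last nonzero remainder is the constant 940/81, so the polynomials are coprime and gcd = 1.

1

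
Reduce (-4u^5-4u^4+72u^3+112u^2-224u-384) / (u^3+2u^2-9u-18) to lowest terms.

Euclidean algorithm in ℚ[u]:
  -4u^5-4u^4+72u^3+112u^2-224u-384 = (-4u^2+4u+28)(u^3+2u^2-9u-18) + (20u^2+100u+120)
  u^3+2u^2-9u-18 = ((1/20)u-3/20)(20u^2+100u+120) + (0)
Last nonzero remainder: 20u^2+100u+120. Dividing through by 20 gives the monic gcd u^2+5u+6.
Cancel u^2+5u+6 from numerator and denominator to get the reduced form.

(-4u^3+16u^2+16u-64)/(u-3)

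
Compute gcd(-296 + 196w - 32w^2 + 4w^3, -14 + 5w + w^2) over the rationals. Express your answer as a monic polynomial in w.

Apply the Euclidean algorithm:
  4w^3 - 32w^2 + 196w - 296 = (4w - 52)(w^2 + 5w - 14) + (512w - 1024)
  w^2 + 5w - 14 = ((1/512)w + 7/512)(512w - 1024) + (0)
Last nonzero remainder: 512w - 1024. Dividing through by 512 gives the monic gcd w - 2.

-2 + w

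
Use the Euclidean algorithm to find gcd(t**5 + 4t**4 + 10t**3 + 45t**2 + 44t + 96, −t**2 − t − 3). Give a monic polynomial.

Apply the Euclidean algorithm:
  t**5 + 4t**4 + 10t**3 + 45t**2 + 44t + 96 = (−t**3 − 3t**2 − 4t − 32)(−t**2 − t − 3) + (0)
Last nonzero remainder: −t**2 − t − 3. Dividing through by −1 gives the monic gcd t**2 + t + 3.

t**2 + t + 3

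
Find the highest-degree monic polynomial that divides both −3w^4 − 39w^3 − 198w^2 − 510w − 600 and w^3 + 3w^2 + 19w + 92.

Euclidean algorithm in ℚ[w]:
  −3w^4 − 39w^3 − 198w^2 − 510w − 600 = (−3w − 30)(w^3 + 3w^2 + 19w + 92) + (−51w^2 + 336w + 2160)
  w^3 + 3w^2 + 19w + 92 = (−(1/51)w − 163/867)(−51w^2 + 336w + 2160) + ((35987/289)w + 143948/289)
  −51w^2 + 336w + 2160 = (−(14739/35987)w + 156060/35987)((35987/289)w + 143948/289) + (0)
Last nonzero remainder: (35987/289)w + 143948/289. Dividing through by 35987/289 gives the monic gcd w + 4.

w + 4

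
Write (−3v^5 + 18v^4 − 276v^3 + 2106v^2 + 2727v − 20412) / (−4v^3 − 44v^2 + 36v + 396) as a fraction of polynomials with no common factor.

(3v^3 − 18v^2 + 303v − 2268)/(4v + 44)

Apply the Euclidean algorithm:
  −3v^5 + 18v^4 − 276v^3 + 2106v^2 + 2727v − 20412 = ((3/4)v^2 − (51/4)v + 216)(−4v^3 − 44v^2 + 36v + 396) + (11772v^2 − 105948)
  −4v^3 − 44v^2 + 36v + 396 = (−(1/2943)v − 11/2943)(11772v^2 − 105948) + (0)
Last nonzero remainder: 11772v^2 − 105948. Dividing through by 11772 gives the monic gcd v^2 − 9.
Cancel v^2 − 9 from numerator and denominator to get the reduced form.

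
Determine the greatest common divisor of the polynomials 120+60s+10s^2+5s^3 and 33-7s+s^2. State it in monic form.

Apply the Euclidean algorithm:
  5s^3+10s^2+60s+120 = (5s+45)(s^2-7s+33) + (210s-1365)
  s^2-7s+33 = ((1/210)s-1/420)(210s-1365) + (119/4)
  210s-1365 = ((120/17)s-780/17)(119/4) + (0)
The last nonzero remainder is the constant 119/4, so the polynomials are coprime and gcd = 1.

1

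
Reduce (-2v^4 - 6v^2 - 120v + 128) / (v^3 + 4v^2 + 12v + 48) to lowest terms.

Repeated division with remainder:
  -2v^4 - 6v^2 - 120v + 128 = (-2v + 8)(v^3 + 4v^2 + 12v + 48) + (-14v^2 - 120v - 256)
  v^3 + 4v^2 + 12v + 48 = (-(1/14)v + 16/49)(-14v^2 - 120v - 256) + ((1612/49)v + 6448/49)
  -14v^2 - 120v - 256 = (-(343/806)v - 784/403)((1612/49)v + 6448/49) + (0)
Last nonzero remainder: (1612/49)v + 6448/49. Dividing through by 1612/49 gives the monic gcd v + 4.
Cancel v + 4 from numerator and denominator to get the reduced form.

(-2v^3 + 8v^2 - 38v + 32)/(v^2 + 12)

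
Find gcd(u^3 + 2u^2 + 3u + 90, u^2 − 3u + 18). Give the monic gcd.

u^2 − 3u + 18

By polynomial division,
  u^3 + 2u^2 + 3u + 90 = (u + 5)(u^2 − 3u + 18) + (0)
The last nonzero remainder u^2 − 3u + 18 is already monic.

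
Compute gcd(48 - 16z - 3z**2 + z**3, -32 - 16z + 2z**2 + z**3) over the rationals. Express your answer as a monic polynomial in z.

Apply the Euclidean algorithm:
  z**3 - 3z**2 - 16z + 48 = (z**3 + 2z**2 - 16z - 32) + (-5z**2 + 80)
  z**3 + 2z**2 - 16z - 32 = (-(1/5)z - 2/5)(-5z**2 + 80) + (0)
Last nonzero remainder: -5z**2 + 80. Dividing through by -5 gives the monic gcd z**2 - 16.

-16 + z**2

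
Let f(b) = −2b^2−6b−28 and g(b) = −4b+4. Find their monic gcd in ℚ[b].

1

Repeated division with remainder:
  −2b^2−6b−28 = ((1/2)b+2)(−4b+4) + (−36)
  −4b+4 = ((1/9)b−1/9)(−36) + (0)
The last nonzero remainder is the constant −36, so the polynomials are coprime and gcd = 1.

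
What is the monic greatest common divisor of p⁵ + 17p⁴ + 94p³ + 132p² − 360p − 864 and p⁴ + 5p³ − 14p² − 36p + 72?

By polynomial division,
  p⁵ + 17p⁴ + 94p³ + 132p² − 360p − 864 = (p + 12)(p⁴ + 5p³ − 14p² − 36p + 72) + (48p³ + 336p² − 1728)
  p⁴ + 5p³ − 14p² − 36p + 72 = ((1/48)p − 1/24)(48p³ + 336p² − 1728) + (0)
Last nonzero remainder: 48p³ + 336p² − 1728. Dividing through by 48 gives the monic gcd p³ + 7p² − 36.

p³ + 7p² − 36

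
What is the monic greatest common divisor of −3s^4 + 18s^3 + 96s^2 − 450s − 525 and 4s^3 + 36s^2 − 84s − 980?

s − 5

By polynomial division,
  −3s^4 + 18s^3 + 96s^2 − 450s − 525 = (−(3/4)s + 45/4)(4s^3 + 36s^2 − 84s − 980) + (−372s^2 − 240s + 10500)
  4s^3 + 36s^2 − 84s − 980 = (−(1/93)s − 259/2883)(−372s^2 − 240s + 10500) + ((7056/961)s − 35280/961)
  −372s^2 − 240s + 10500 = (−(29791/588)s − 24025/84)((7056/961)s − 35280/961) + (0)
Last nonzero remainder: (7056/961)s − 35280/961. Dividing through by 7056/961 gives the monic gcd s − 5.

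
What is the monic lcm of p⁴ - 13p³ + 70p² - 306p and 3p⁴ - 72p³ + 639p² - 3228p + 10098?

p⁵ - 24p⁴ + 213p³ - 1076p² + 3366p

Repeated division with remainder:
  p⁴ - 13p³ + 70p² - 306p = (1/3)(3p⁴ - 72p³ + 639p² - 3228p + 10098) + (11p³ - 143p² + 770p - 3366)
  3p⁴ - 72p³ + 639p² - 3228p + 10098 = ((3/11)p - 3)(11p³ - 143p² + 770p - 3366) + (0)
Last nonzero remainder: 11p³ - 143p² + 770p - 3366. Dividing through by 11 gives the monic gcd p³ - 13p² + 70p - 306.
Then lcm(f, g) = f·g / gcd(f, g); expanding and making the result monic gives the answer.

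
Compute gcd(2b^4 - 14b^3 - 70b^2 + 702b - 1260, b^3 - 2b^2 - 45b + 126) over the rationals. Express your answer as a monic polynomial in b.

Euclidean algorithm in ℚ[b]:
  2b^4 - 14b^3 - 70b^2 + 702b - 1260 = (2b - 10)(b^3 - 2b^2 - 45b + 126) + (0)
The last nonzero remainder b^3 - 2b^2 - 45b + 126 is already monic.

b^3 - 2b^2 - 45b + 126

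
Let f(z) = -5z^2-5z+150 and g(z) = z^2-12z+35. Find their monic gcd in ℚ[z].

Repeated division with remainder:
  -5z^2-5z+150 = (-5)(z^2-12z+35) + (-65z+325)
  z^2-12z+35 = (-(1/65)z+7/65)(-65z+325) + (0)
Last nonzero remainder: -65z+325. Dividing through by -65 gives the monic gcd z-5.

z-5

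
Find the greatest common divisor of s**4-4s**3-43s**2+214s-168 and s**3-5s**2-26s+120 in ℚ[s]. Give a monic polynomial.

Euclidean algorithm in ℚ[s]:
  s**4-4s**3-43s**2+214s-168 = (s+1)(s**3-5s**2-26s+120) + (-12s**2+120s-288)
  s**3-5s**2-26s+120 = (-(1/12)s-5/12)(-12s**2+120s-288) + (0)
Last nonzero remainder: -12s**2+120s-288. Dividing through by -12 gives the monic gcd s**2-10s+24.

s**2-10s+24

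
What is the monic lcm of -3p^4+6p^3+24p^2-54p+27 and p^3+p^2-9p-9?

p^5-p^4-10p^3+10p^2+9p-9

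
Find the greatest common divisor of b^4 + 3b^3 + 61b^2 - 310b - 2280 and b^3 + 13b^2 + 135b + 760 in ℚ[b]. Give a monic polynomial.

b^2 + 5b + 95

Repeated division with remainder:
  b^4 + 3b^3 + 61b^2 - 310b - 2280 = (b - 10)(b^3 + 13b^2 + 135b + 760) + (56b^2 + 280b + 5320)
  b^3 + 13b^2 + 135b + 760 = ((1/56)b + 1/7)(56b^2 + 280b + 5320) + (0)
Last nonzero remainder: 56b^2 + 280b + 5320. Dividing through by 56 gives the monic gcd b^2 + 5b + 95.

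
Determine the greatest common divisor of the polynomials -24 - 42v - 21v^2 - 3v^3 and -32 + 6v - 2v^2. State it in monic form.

Apply the Euclidean algorithm:
  -3v^3 - 21v^2 - 42v - 24 = ((3/2)v + 15)(-2v^2 + 6v - 32) + (-84v + 456)
  -2v^2 + 6v - 32 = ((1/42)v + 17/294)(-84v + 456) + (-2860/49)
  -84v + 456 = ((1029/715)v - 5586/715)(-2860/49) + (0)
The last nonzero remainder is the constant -2860/49, so the polynomials are coprime and gcd = 1.

1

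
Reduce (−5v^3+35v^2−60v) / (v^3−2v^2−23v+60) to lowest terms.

(−5v)/(v+5)

Euclidean algorithm in ℚ[v]:
  −5v^3+35v^2−60v = (−5)(v^3−2v^2−23v+60) + (25v^2−175v+300)
  v^3−2v^2−23v+60 = ((1/25)v+1/5)(25v^2−175v+300) + (0)
Last nonzero remainder: 25v^2−175v+300. Dividing through by 25 gives the monic gcd v^2−7v+12.
Cancel v^2−7v+12 from numerator and denominator to get the reduced form.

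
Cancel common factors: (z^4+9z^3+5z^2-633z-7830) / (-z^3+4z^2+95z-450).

Apply the Euclidean algorithm:
  z^4+9z^3+5z^2-633z-7830 = (-z-13)(-z^3+4z^2+95z-450) + (152z^2+152z-13680)
  -z^3+4z^2+95z-450 = (-(1/152)z+5/152)(152z^2+152z-13680) + (0)
Last nonzero remainder: 152z^2+152z-13680. Dividing through by 152 gives the monic gcd z^2+z-90.
Cancel z^2+z-90 from numerator and denominator to get the reduced form.

(-z^2-8z-87)/(z-5)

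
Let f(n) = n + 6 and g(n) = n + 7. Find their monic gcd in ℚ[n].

Euclidean algorithm in ℚ[n]:
  n + 6 = (n + 7) + (-1)
  n + 7 = (-n - 7)(-1) + (0)
The last nonzero remainder is the constant -1, so the polynomials are coprime and gcd = 1.

1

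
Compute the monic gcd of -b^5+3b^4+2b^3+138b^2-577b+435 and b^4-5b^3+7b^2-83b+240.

b^2-8b+15

Apply the Euclidean algorithm:
  -b^5+3b^4+2b^3+138b^2-577b+435 = (-b-2)(b^4-5b^3+7b^2-83b+240) + (-b^3+69b^2-503b+915)
  b^4-5b^3+7b^2-83b+240 = (-b-64)(-b^3+69b^2-503b+915) + (3920b^2-31360b+58800)
  -b^3+69b^2-503b+915 = (-(1/3920)b+61/3920)(3920b^2-31360b+58800) + (0)
Last nonzero remainder: 3920b^2-31360b+58800. Dividing through by 3920 gives the monic gcd b^2-8b+15.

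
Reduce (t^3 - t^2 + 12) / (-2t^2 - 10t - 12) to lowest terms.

(-t^2 + 3t - 6)/(2t + 6)

Euclidean algorithm in ℚ[t]:
  t^3 - t^2 + 12 = (-(1/2)t + 3)(-2t^2 - 10t - 12) + (24t + 48)
  -2t^2 - 10t - 12 = (-(1/12)t - 1/4)(24t + 48) + (0)
Last nonzero remainder: 24t + 48. Dividing through by 24 gives the monic gcd t + 2.
Cancel t + 2 from numerator and denominator to get the reduced form.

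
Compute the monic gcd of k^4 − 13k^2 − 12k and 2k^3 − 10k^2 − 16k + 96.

k^2 − k − 12

Apply the Euclidean algorithm:
  k^4 − 13k^2 − 12k = ((1/2)k + 5/2)(2k^3 − 10k^2 − 16k + 96) + (20k^2 − 20k − 240)
  2k^3 − 10k^2 − 16k + 96 = ((1/10)k − 2/5)(20k^2 − 20k − 240) + (0)
Last nonzero remainder: 20k^2 − 20k − 240. Dividing through by 20 gives the monic gcd k^2 − k − 12.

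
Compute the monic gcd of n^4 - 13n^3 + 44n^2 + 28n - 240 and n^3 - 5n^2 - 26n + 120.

Apply the Euclidean algorithm:
  n^4 - 13n^3 + 44n^2 + 28n - 240 = (n - 8)(n^3 - 5n^2 - 26n + 120) + (30n^2 - 300n + 720)
  n^3 - 5n^2 - 26n + 120 = ((1/30)n + 1/6)(30n^2 - 300n + 720) + (0)
Last nonzero remainder: 30n^2 - 300n + 720. Dividing through by 30 gives the monic gcd n^2 - 10n + 24.

n^2 - 10n + 24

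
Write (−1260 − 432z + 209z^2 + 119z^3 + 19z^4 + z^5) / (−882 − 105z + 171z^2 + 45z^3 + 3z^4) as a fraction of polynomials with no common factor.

(30 + 11z + z^2)/(21 + 3z)

Apply the Euclidean algorithm:
  z^5 + 19z^4 + 119z^3 + 209z^2 − 432z − 1260 = ((1/3)z + 4/3)(3z^4 + 45z^3 + 171z^2 − 105z − 882) + (2z^3 + 16z^2 + 2z − 84)
  3z^4 + 45z^3 + 171z^2 − 105z − 882 = ((3/2)z + 21/2)(2z^3 + 16z^2 + 2z − 84) + (0)
Last nonzero remainder: 2z^3 + 16z^2 + 2z − 84. Dividing through by 2 gives the monic gcd z^3 + 8z^2 + z − 42.
Cancel z^3 + 8z^2 + z − 42 from numerator and denominator to get the reduced form.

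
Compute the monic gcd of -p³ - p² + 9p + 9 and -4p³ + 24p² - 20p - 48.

p² - 2p - 3

Repeated division with remainder:
  -p³ - p² + 9p + 9 = (1/4)(-4p³ + 24p² - 20p - 48) + (-7p² + 14p + 21)
  -4p³ + 24p² - 20p - 48 = ((4/7)p - 16/7)(-7p² + 14p + 21) + (0)
Last nonzero remainder: -7p² + 14p + 21. Dividing through by -7 gives the monic gcd p² - 2p - 3.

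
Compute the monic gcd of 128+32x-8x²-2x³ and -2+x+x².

Apply the Euclidean algorithm:
  -2x³-8x²+32x+128 = (-2x-6)(x²+x-2) + (34x+116)
  x²+x-2 = ((1/34)x-41/578)(34x+116) + (1800/289)
  34x+116 = ((4913/900)x+8381/450)(1800/289) + (0)
The last nonzero remainder is the constant 1800/289, so the polynomials are coprime and gcd = 1.

1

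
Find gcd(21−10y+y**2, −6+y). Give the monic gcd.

By polynomial division,
  y**2−10y+21 = (y−4)(y−6) + (−3)
  y−6 = (−(1/3)y+2)(−3) + (0)
The last nonzero remainder is the constant −3, so the polynomials are coprime and gcd = 1.

1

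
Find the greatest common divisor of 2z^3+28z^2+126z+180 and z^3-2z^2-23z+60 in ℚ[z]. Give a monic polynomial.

Apply the Euclidean algorithm:
  2z^3+28z^2+126z+180 = (2)(z^3-2z^2-23z+60) + (32z^2+172z+60)
  z^3-2z^2-23z+60 = ((1/32)z-59/256)(32z^2+172z+60) + ((945/64)z+4725/64)
  32z^2+172z+60 = ((2048/945)z+256/315)((945/64)z+4725/64) + (0)
Last nonzero remainder: (945/64)z+4725/64. Dividing through by 945/64 gives the monic gcd z+5.

z+5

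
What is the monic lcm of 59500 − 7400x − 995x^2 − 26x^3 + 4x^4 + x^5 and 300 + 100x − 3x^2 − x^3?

Apply the Euclidean algorithm:
  x^5 + 4x^4 − 26x^3 − 995x^2 − 7400x + 59500 = (−x^2 − x − 71)(−x^3 − 3x^2 + 100x + 300) + (−808x^2 + 80800)
  −x^3 − 3x^2 + 100x + 300 = ((1/808)x + 3/808)(−808x^2 + 80800) + (0)
Last nonzero remainder: −808x^2 + 80800. Dividing through by −808 gives the monic gcd x^2 − 100.
Then lcm(f, g) = f·g / gcd(f, g); expanding and making the result monic gives the answer.

178500 + 37300x − 10385x^2 − 1073x^3 − 14x^4 + 7x^5 + x^6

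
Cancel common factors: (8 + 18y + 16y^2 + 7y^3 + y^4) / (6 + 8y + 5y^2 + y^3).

Euclidean algorithm in ℚ[y]:
  y^4 + 7y^3 + 16y^2 + 18y + 8 = (y + 2)(y^3 + 5y^2 + 8y + 6) + (-2y^2 - 4y - 4)
  y^3 + 5y^2 + 8y + 6 = (-(1/2)y - 3/2)(-2y^2 - 4y - 4) + (0)
Last nonzero remainder: -2y^2 - 4y - 4. Dividing through by -2 gives the monic gcd y^2 + 2y + 2.
Cancel y^2 + 2y + 2 from numerator and denominator to get the reduced form.

(4 + 5y + y^2)/(3 + y)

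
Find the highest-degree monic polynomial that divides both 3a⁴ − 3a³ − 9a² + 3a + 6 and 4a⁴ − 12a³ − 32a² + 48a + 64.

a² − a − 2

Apply the Euclidean algorithm:
  3a⁴ − 3a³ − 9a² + 3a + 6 = (3/4)(4a⁴ − 12a³ − 32a² + 48a + 64) + (6a³ + 15a² − 33a − 42)
  4a⁴ − 12a³ − 32a² + 48a + 64 = ((2/3)a − 11/3)(6a³ + 15a² − 33a − 42) + (45a² − 45a − 90)
  6a³ + 15a² − 33a − 42 = ((2/15)a + 7/15)(45a² − 45a − 90) + (0)
Last nonzero remainder: 45a² − 45a − 90. Dividing through by 45 gives the monic gcd a² − a − 2.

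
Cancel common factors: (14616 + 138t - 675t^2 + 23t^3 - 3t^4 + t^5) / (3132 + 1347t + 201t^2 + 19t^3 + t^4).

(42 - 13t + t^2)/(9 + t)

Repeated division with remainder:
  t^5 - 3t^4 + 23t^3 - 675t^2 + 138t + 14616 = (t - 22)(t^4 + 19t^3 + 201t^2 + 1347t + 3132) + (240t^3 + 2400t^2 + 26640t + 83520)
  t^4 + 19t^3 + 201t^2 + 1347t + 3132 = ((1/240)t + 3/80)(240t^3 + 2400t^2 + 26640t + 83520) + (0)
Last nonzero remainder: 240t^3 + 2400t^2 + 26640t + 83520. Dividing through by 240 gives the monic gcd t^3 + 10t^2 + 111t + 348.
Cancel t^3 + 10t^2 + 111t + 348 from numerator and denominator to get the reduced form.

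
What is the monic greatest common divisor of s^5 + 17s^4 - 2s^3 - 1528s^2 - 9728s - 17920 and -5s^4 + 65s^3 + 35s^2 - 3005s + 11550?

s^2 - 3s - 70

Repeated division with remainder:
  s^5 + 17s^4 - 2s^3 - 1528s^2 - 9728s - 17920 = (-(1/5)s - 6)(-5s^4 + 65s^3 + 35s^2 - 3005s + 11550) + (395s^3 - 1919s^2 - 25448s + 51380)
  -5s^4 + 65s^3 + 35s^2 - 3005s + 11550 = (-(1/79)s + 3216/31205)(395s^3 - 1919s^2 - 25448s + 51380) + (-(2788281/31205)s^2 + (8364843/31205)s + 39035934/6241)
  395s^3 - 1919s^2 - 25448s + 51380 = (-(12325975/2788281)s + 22904470/2788281)(-(2788281/31205)s^2 + (8364843/31205)s + 39035934/6241) + (0)
Last nonzero remainder: -(2788281/31205)s^2 + (8364843/31205)s + 39035934/6241. Dividing through by -2788281/31205 gives the monic gcd s^2 - 3s - 70.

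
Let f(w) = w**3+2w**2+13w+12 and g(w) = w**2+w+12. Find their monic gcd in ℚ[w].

Euclidean algorithm in ℚ[w]:
  w**3+2w**2+13w+12 = (w+1)(w**2+w+12) + (0)
The last nonzero remainder w**2+w+12 is already monic.

w**2+w+12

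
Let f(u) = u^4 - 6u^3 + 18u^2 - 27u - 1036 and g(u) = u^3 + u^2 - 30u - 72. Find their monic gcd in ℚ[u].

Repeated division with remainder:
  u^4 - 6u^3 + 18u^2 - 27u - 1036 = (u - 7)(u^3 + u^2 - 30u - 72) + (55u^2 - 165u - 1540)
  u^3 + u^2 - 30u - 72 = ((1/55)u + 4/55)(55u^2 - 165u - 1540) + (10u + 40)
  55u^2 - 165u - 1540 = ((11/2)u - 77/2)(10u + 40) + (0)
Last nonzero remainder: 10u + 40. Dividing through by 10 gives the monic gcd u + 4.

u + 4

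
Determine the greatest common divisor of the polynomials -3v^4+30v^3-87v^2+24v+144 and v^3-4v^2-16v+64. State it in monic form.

v^2-8v+16

Apply the Euclidean algorithm:
  -3v^4+30v^3-87v^2+24v+144 = (-3v+18)(v^3-4v^2-16v+64) + (-63v^2+504v-1008)
  v^3-4v^2-16v+64 = (-(1/63)v-4/63)(-63v^2+504v-1008) + (0)
Last nonzero remainder: -63v^2+504v-1008. Dividing through by -63 gives the monic gcd v^2-8v+16.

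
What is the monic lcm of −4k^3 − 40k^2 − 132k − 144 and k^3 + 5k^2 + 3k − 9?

k^4 + 9k^3 + 23k^2 + 3k − 36

Apply the Euclidean algorithm:
  −4k^3 − 40k^2 − 132k − 144 = (−4)(k^3 + 5k^2 + 3k − 9) + (−20k^2 − 120k − 180)
  k^3 + 5k^2 + 3k − 9 = (−(1/20)k + 1/20)(−20k^2 − 120k − 180) + (0)
Last nonzero remainder: −20k^2 − 120k − 180. Dividing through by −20 gives the monic gcd k^2 + 6k + 9.
Then lcm(f, g) = f·g / gcd(f, g); expanding and making the result monic gives the answer.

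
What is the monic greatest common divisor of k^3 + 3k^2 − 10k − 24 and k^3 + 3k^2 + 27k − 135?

Repeated division with remainder:
  k^3 + 3k^2 − 10k − 24 = (k^3 + 3k^2 + 27k − 135) + (−37k + 111)
  k^3 + 3k^2 + 27k − 135 = (−(1/37)k^2 − (6/37)k − 45/37)(−37k + 111) + (0)
Last nonzero remainder: −37k + 111. Dividing through by −37 gives the monic gcd k − 3.

k − 3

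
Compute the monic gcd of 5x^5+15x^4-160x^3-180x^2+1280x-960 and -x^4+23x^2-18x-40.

Euclidean algorithm in ℚ[x]:
  5x^5+15x^4-160x^3-180x^2+1280x-960 = (-5x-15)(-x^4+23x^2-18x-40) + (-45x^3+75x^2+810x-1560)
  -x^4+23x^2-18x-40 = ((1/45)x+1/27)(-45x^3+75x^2+810x-1560) + ((20/9)x^2-(40/3)x+160/9)
  -45x^3+75x^2+810x-1560 = (-(81/4)x-351/4)((20/9)x^2-(40/3)x+160/9) + (0)
Last nonzero remainder: (20/9)x^2-(40/3)x+160/9. Dividing through by 20/9 gives the monic gcd x^2-6x+8.

x^2-6x+8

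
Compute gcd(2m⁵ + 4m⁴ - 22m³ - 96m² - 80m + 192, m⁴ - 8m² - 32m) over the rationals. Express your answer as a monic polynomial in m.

By polynomial division,
  2m⁵ + 4m⁴ - 22m³ - 96m² - 80m + 192 = (2m + 4)(m⁴ - 8m² - 32m) + (-6m³ + 48m + 192)
  m⁴ - 8m² - 32m = (-(1/6)m)(-6m³ + 48m + 192) + (0)
Last nonzero remainder: -6m³ + 48m + 192. Dividing through by -6 gives the monic gcd m³ - 8m - 32.

m³ - 8m - 32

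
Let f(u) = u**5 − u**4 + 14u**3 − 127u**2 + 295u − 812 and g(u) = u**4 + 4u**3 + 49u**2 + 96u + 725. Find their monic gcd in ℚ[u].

u**2 + 5u + 29

Apply the Euclidean algorithm:
  u**5 − u**4 + 14u**3 − 127u**2 + 295u − 812 = (u − 5)(u**4 + 4u**3 + 49u**2 + 96u + 725) + (−15u**3 + 22u**2 + 50u + 2813)
  u**4 + 4u**3 + 49u**2 + 96u + 725 = (−(1/15)u − 82/225)(−15u**3 + 22u**2 + 50u + 2813) + ((13579/225)u**2 + (13579/45)u + 393791/225)
  −15u**3 + 22u**2 + 50u + 2813 = (−(3375/13579)u + 21825/13579)((13579/225)u**2 + (13579/45)u + 393791/225) + (0)
Last nonzero remainder: (13579/225)u**2 + (13579/45)u + 393791/225. Dividing through by 13579/225 gives the monic gcd u**2 + 5u + 29.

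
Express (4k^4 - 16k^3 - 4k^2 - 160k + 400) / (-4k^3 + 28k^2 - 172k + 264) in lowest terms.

(-k^3 + 2k^2 + 5k + 50)/(k^2 - 5k + 33)

By polynomial division,
  4k^4 - 16k^3 - 4k^2 - 160k + 400 = (-k - 3)(-4k^3 + 28k^2 - 172k + 264) + (-92k^2 - 412k + 1192)
  -4k^3 + 28k^2 - 172k + 264 = ((1/23)k - 264/529)(-92k^2 - 412k + 1192) + (-(227172/529)k + 454344/529)
  -92k^2 - 412k + 1192 = ((12167/56793)k + 78821/56793)(-(227172/529)k + 454344/529) + (0)
Last nonzero remainder: -(227172/529)k + 454344/529. Dividing through by -227172/529 gives the monic gcd k - 2.
Cancel k - 2 from numerator and denominator to get the reduced form.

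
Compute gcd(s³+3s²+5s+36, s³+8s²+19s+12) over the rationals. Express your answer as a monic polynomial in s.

s+4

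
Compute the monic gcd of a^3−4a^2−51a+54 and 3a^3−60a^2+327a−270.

Euclidean algorithm in ℚ[a]:
  a^3−4a^2−51a+54 = (1/3)(3a^3−60a^2+327a−270) + (16a^2−160a+144)
  3a^3−60a^2+327a−270 = ((3/16)a−15/8)(16a^2−160a+144) + (0)
Last nonzero remainder: 16a^2−160a+144. Dividing through by 16 gives the monic gcd a^2−10a+9.

a^2−10a+9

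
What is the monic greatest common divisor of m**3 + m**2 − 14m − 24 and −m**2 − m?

1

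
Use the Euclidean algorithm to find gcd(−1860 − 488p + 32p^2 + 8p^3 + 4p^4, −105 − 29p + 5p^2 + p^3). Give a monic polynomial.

−15 − 2p + p^2

Apply the Euclidean algorithm:
  4p^4 + 8p^3 + 32p^2 − 488p − 1860 = (4p − 12)(p^3 + 5p^2 − 29p − 105) + (208p^2 − 416p − 3120)
  p^3 + 5p^2 − 29p − 105 = ((1/208)p + 7/208)(208p^2 − 416p − 3120) + (0)
Last nonzero remainder: 208p^2 − 416p − 3120. Dividing through by 208 gives the monic gcd p^2 − 2p − 15.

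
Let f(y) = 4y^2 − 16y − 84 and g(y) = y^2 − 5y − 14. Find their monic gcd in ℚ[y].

y − 7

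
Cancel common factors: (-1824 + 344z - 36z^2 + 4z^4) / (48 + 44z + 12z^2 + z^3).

(-304 + 108z - 24z^2 + 4z^3)/(8 + 6z + z^2)

By polynomial division,
  4z^4 - 36z^2 + 344z - 1824 = (4z - 48)(z^3 + 12z^2 + 44z + 48) + (364z^2 + 2264z + 480)
  z^3 + 12z^2 + 44z + 48 = ((1/364)z + 263/16562)(364z^2 + 2264z + 480) + ((55728/8281)z + 334368/8281)
  364z^2 + 2264z + 480 = ((753571/13932)z + 41405/3483)((55728/8281)z + 334368/8281) + (0)
Last nonzero remainder: (55728/8281)z + 334368/8281. Dividing through by 55728/8281 gives the monic gcd z + 6.
Cancel z + 6 from numerator and denominator to get the reduced form.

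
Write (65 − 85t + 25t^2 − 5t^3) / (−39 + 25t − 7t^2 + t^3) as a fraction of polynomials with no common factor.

(5 − 5t)/(−3 + t)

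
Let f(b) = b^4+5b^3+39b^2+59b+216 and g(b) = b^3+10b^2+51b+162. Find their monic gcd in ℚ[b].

b^2+4b+27

Repeated division with remainder:
  b^4+5b^3+39b^2+59b+216 = (b-5)(b^3+10b^2+51b+162) + (38b^2+152b+1026)
  b^3+10b^2+51b+162 = ((1/38)b+3/19)(38b^2+152b+1026) + (0)
Last nonzero remainder: 38b^2+152b+1026. Dividing through by 38 gives the monic gcd b^2+4b+27.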